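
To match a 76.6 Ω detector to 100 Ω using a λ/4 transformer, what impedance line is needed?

Z_qwt ≈ 87.5 Ω

Z_qwt = √(Z_0·R_L) = √(100 × 76.6) = √7660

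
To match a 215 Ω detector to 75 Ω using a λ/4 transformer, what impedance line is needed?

Z_qwt ≈ 127 Ω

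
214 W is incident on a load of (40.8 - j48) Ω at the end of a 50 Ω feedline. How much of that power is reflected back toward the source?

|Γ| = |(-9.2 − j48)/(90.8 − j48)| = 0.476
|Γ|² = 0.226
P_refl = |Γ|²·P_inc = 48.5 W, P_del = (1 − |Γ|²)·P_inc = 166 W

P_reflected ≈ 48.5 W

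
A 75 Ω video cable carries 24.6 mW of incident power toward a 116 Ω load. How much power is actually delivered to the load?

P_delivered ≈ 23.5 mW

Γ = (116 − 75)/(116 + 75) = 0.215
|Γ|² = 0.0461
P_refl = |Γ|²·P_inc = 1.13 mW, P_del = (1 − |Γ|²)·P_inc = 23.5 mW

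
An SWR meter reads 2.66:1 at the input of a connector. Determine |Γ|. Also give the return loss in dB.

|Γ| ≈ 0.454; return loss ≈ 6.87 dB

|Γ| = (S − 1)/(S + 1) = (2.66 − 1)/(2.66 + 1) = 1.66/3.66
RL = −20·log₁₀|Γ| = −20·log₁₀(0.454)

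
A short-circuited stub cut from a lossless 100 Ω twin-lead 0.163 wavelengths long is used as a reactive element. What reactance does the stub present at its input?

βl = 2π × 0.163 = 58.7°
tan(βl) = 1.64
For a short-circuited stub, Z_in = jZ_0·tan(βl)

X_in ≈ 164 Ω (inductive)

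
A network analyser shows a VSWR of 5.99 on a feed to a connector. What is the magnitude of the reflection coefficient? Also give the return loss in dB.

|Γ| = (S − 1)/(S + 1) = (5.99 − 1)/(5.99 + 1) = 4.99/6.99
RL = −20·log₁₀|Γ| = −20·log₁₀(0.714)

|Γ| ≈ 0.714; return loss ≈ 2.93 dB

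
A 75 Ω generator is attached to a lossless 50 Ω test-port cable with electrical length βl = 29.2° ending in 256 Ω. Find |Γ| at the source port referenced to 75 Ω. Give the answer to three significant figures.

|Γ| ≈ 0.634

tan(βl) = 0.559
Z_in = Z_0·(Z_L + jZ_0·tanβl)/(Z_0 + jZ_L·tanβl) = 36.6 − j76.7 Ω
Γ_s = (Z_in − Z_s)/(Z_in + Z_s) = (-38.4 − j76.7)/(112 − j76.7), |Γ_s| = 0.634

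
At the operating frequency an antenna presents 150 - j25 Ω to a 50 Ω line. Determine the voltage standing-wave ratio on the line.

Γ = (Z_L − Z_0)/(Z_L + Z_0) = (100 − j25)/(200 − j25)
|Γ| = 103/202 = 0.511
VSWR = (1 + |Γ|)/(1 − |Γ|) = 1.51/0.489

VSWR ≈ 3.09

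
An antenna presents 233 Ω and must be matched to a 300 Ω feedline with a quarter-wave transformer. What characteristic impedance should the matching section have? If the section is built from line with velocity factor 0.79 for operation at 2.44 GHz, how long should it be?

Z_qwt ≈ 264 Ω; length ≈ 2.43 cm

Z_qwt = √(Z_0·R_L) = √(300 × 233) = √69900
λ = 0.79·c/f = 0.0971 m, so l = λ/4 = 0.0243 m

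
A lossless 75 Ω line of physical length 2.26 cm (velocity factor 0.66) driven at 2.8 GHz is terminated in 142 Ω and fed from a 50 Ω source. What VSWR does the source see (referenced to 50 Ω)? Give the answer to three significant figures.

λ = v/f = 0.66·c / 2.8 GHz = 0.0707 m
βl = 2π·l/λ = 2π × 0.32 = 115°
tan(βl) = -2.14
Z_in = Z_0·(Z_L + jZ_0·tanβl)/(Z_0 + jZ_L·tanβl) = 45.5 + j23.8 Ω
Γ_s = (Z_in − Z_s)/(Z_in + Z_s) = (-4.5 + j23.8)/(95.5 + j23.8), |Γ_s| = 0.246
VSWR = (1 + |Γ_s|)/(1 − |Γ_s|)

VSWR ≈ 1.65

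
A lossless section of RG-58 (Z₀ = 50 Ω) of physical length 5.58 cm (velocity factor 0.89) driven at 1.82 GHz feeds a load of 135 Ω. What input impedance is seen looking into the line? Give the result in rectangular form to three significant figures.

λ = v/f = 0.89·c / 1.82 GHz = 0.147 m
βl = 2π·l/λ = 2π × 0.38 = 137°
tan(βl) = tan(137°) = -0.935
Z_in = Z_0·(Z_L + jZ_0·tanβl)/(Z_0 + jZ_L·tanβl)
     = 50·(135 − j46.7)/(50 − j126)

Z_in ≈ 34.3 + j39.9 Ω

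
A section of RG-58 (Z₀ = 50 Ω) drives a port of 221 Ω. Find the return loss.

Γ = (221 − 50)/(221 + 50) = 0.631
RL = −20·log₁₀|Γ| = −20·log₁₀(0.631)

RL ≈ 4 dB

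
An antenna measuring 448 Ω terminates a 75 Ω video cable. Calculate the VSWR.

Γ = (448 − 75)/(448 + 75) = 0.713
VSWR = (1 + 0.713)/(1 − 0.713)

VSWR ≈ 5.97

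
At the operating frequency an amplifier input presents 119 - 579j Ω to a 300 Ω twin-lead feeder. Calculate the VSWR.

Γ = (Z_L − Z_0)/(Z_L + Z_0) = (-181 − j579)/(419 − j579)
|Γ| = 607/715 = 0.849
VSWR = (1 + |Γ|)/(1 − |Γ|) = 1.85/0.151

VSWR ≈ 12.2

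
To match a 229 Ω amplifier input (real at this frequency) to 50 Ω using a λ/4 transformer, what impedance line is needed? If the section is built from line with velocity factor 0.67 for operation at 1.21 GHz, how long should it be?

Z_qwt = √(Z_0·R_L) = √(50 × 229) = √11450
λ = 0.67·c/f = 0.166 m, so l = λ/4 = 0.0415 m

Z_qwt ≈ 107 Ω; length ≈ 4.15 cm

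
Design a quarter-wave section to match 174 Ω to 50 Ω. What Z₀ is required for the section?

Z_qwt ≈ 93.3 Ω

Z_qwt = √(Z_0·R_L) = √(50 × 174) = √8700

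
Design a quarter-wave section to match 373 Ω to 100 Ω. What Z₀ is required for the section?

Z_qwt ≈ 193 Ω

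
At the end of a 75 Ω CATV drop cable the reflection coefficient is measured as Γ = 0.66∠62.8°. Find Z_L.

Z_L = Z_0·(1 + Γ)/(1 − Γ) = 75·(1.3 + j0.587)/(0.698 − j0.587)

Z_L ≈ 50.9 + j106 Ω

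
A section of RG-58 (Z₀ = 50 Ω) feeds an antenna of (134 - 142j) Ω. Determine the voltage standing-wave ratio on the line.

Γ = (Z_L − Z_0)/(Z_L + Z_0) = (84 − j142)/(184 − j142)
|Γ| = 165/232 = 0.71
VSWR = (1 + |Γ|)/(1 − |Γ|) = 1.71/0.29

VSWR ≈ 5.89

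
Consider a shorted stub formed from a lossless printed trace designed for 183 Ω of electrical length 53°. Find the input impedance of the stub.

tan(βl) = 1.33
For a shorted stub, Z_in = jZ_0·tan(βl)

Z_in ≈ +j243 Ω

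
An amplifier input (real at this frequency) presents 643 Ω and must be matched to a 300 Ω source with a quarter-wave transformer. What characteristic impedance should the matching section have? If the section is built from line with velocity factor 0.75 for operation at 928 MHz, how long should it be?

Z_qwt ≈ 439 Ω; length ≈ 6.06 cm

Z_qwt = √(Z_0·R_L) = √(300 × 643) = √192900
λ = 0.75·c/f = 0.242 m, so l = λ/4 = 0.0606 m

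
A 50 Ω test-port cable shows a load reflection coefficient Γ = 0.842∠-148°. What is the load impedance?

Z_L = Z_0·(1 + Γ)/(1 − Γ) = 50·(0.286 − j0.446)/(1.71 + j0.446)

Z_L ≈ 4.64 − j14.2 Ω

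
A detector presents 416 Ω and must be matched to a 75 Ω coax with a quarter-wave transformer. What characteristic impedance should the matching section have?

Z_qwt = √(Z_0·R_L) = √(75 × 416) = √31200

Z_qwt ≈ 177 Ω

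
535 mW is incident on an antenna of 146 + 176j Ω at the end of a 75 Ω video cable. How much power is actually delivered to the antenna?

P_delivered ≈ 294 mW

|Γ| = |(71 + j176)/(221 + j176)| = 0.672
|Γ|² = 0.451
P_refl = |Γ|²·P_inc = 241 mW, P_del = (1 − |Γ|²)·P_inc = 294 mW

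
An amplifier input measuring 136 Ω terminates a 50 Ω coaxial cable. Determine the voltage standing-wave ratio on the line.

VSWR ≈ 2.72

Γ = (136 − 50)/(136 + 50) = 0.462
VSWR = (1 + 0.462)/(1 − 0.462)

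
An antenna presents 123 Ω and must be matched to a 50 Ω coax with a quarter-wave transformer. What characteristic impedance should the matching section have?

Z_qwt ≈ 78.4 Ω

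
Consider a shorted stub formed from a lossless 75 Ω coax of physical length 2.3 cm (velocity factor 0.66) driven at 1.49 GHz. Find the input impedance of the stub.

λ = v/f = 0.66·c / 1.49 GHz = 0.133 m
βl = 2π·l/λ = 2π × 0.173 = 62.3°
tan(βl) = 1.91
For a shorted stub, Z_in = jZ_0·tan(βl)

Z_in ≈ +j143 Ω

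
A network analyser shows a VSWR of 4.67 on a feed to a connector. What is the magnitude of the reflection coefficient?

|Γ| = (S − 1)/(S + 1) = (4.67 − 1)/(4.67 + 1) = 3.67/5.67

|Γ| ≈ 0.647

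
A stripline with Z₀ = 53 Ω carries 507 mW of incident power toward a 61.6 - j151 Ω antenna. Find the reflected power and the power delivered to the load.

P_reflected ≈ 323 mW; P_delivered ≈ 184 mW

|Γ| = |(8.6 − j151)/(114.6 − j151)| = 0.798
|Γ|² = 0.637
P_refl = |Γ|²·P_inc = 323 mW, P_del = (1 − |Γ|²)·P_inc = 184 mW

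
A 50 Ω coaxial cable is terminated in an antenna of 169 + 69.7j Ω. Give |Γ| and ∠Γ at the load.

Γ = (Z_L − Z_0)/(Z_L + Z_0) = (119 + j69.7)/(219 + j69.7)
|Γ| = 138/230 = 0.6

Γ ≈ 0.6 ∠ 12.7°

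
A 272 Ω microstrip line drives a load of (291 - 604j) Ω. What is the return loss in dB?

Γ = (19 − j604)/(563 − j604), |Γ| = 0.732
RL = −20·log₁₀|Γ| = −20·log₁₀(0.732)

RL ≈ 2.71 dB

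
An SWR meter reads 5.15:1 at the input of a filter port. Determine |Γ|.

|Γ| ≈ 0.675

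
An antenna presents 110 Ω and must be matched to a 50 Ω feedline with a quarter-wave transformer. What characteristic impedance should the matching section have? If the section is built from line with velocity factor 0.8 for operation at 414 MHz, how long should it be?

Z_qwt ≈ 74.2 Ω; length ≈ 14.5 cm

Z_qwt = √(Z_0·R_L) = √(50 × 110) = √5500
λ = 0.8·c/f = 0.58 m, so l = λ/4 = 0.145 m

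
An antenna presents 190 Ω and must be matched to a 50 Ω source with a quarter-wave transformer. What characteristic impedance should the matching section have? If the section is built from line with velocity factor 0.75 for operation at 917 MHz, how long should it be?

Z_qwt ≈ 97.5 Ω; length ≈ 6.13 cm

Z_qwt = √(Z_0·R_L) = √(50 × 190) = √9500
λ = 0.75·c/f = 0.245 m, so l = λ/4 = 0.0613 m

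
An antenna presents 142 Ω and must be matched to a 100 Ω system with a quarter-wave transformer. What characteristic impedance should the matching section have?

Z_qwt ≈ 119 Ω

Z_qwt = √(Z_0·R_L) = √(100 × 142) = √14200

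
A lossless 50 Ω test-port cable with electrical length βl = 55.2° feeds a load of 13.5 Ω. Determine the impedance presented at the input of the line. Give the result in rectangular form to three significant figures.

tan(βl) = tan(55.2°) = 1.44
Z_in = Z_0·(Z_L + jZ_0·tanβl)/(Z_0 + jZ_L·tanβl)
     = 50·(13.5 + j71.9)/(50 + j19.4)

Z_in ≈ 36 + j58 Ω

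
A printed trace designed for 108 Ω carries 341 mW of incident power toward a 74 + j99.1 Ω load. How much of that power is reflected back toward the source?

|Γ| = |(-34 + j99.1)/(182 + j99.1)| = 0.506
|Γ|² = 0.256
P_refl = |Γ|²·P_inc = 87.2 mW, P_del = (1 − |Γ|²)·P_inc = 254 mW

P_reflected ≈ 87.2 mW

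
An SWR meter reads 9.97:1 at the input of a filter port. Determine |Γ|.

|Γ| ≈ 0.818

|Γ| = (S − 1)/(S + 1) = (9.97 − 1)/(9.97 + 1) = 8.97/11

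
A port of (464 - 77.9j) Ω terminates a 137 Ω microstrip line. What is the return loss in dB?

Γ = (327 − j77.9)/(601 − j77.9), |Γ| = 0.555
RL = −20·log₁₀|Γ| = −20·log₁₀(0.555)

RL ≈ 5.12 dB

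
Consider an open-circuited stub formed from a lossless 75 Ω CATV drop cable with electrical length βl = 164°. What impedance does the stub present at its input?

tan(βl) = -0.287
For an open-circuited stub, Z_in = −jZ_0·cot(βl) = −jZ_0/tan(βl)

Z_in ≈ +j262 Ω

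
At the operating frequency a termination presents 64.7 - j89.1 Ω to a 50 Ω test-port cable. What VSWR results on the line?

Γ = (Z_L − Z_0)/(Z_L + Z_0) = (14.7 − j89.1)/(114.7 − j89.1)
|Γ| = 90.3/145 = 0.622
VSWR = (1 + |Γ|)/(1 − |Γ|) = 1.62/0.378

VSWR ≈ 4.29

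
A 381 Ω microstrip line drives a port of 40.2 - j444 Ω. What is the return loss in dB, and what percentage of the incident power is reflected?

Γ = (-340.8 − j444)/(421.2 − j444), |Γ| = 0.915
RL = −20·log₁₀(0.915) = 0.776 dB
P_refl/P_inc = |Γ|² = 0.836

RL ≈ 0.776 dB; 83.6% of incident power reflected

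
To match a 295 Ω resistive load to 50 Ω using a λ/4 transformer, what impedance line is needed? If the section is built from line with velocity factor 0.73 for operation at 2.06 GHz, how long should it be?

Z_qwt ≈ 121 Ω; length ≈ 2.66 cm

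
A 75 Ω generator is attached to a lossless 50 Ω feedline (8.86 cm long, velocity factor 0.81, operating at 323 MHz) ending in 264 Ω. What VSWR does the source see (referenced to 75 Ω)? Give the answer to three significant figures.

λ = v/f = 0.81·c / 323 MHz = 0.752 m
βl = 2π·l/λ = 2π × 0.118 = 42.4°
tan(βl) = 0.913
Z_in = Z_0·(Z_L + jZ_0·tanβl)/(Z_0 + jZ_L·tanβl) = 20 − j50.6 Ω
Γ_s = (Z_in − Z_s)/(Z_in + Z_s) = (-55 − j50.6)/(95 − j50.6), |Γ_s| = 0.695
VSWR = (1 + |Γ_s|)/(1 − |Γ_s|)

VSWR ≈ 5.55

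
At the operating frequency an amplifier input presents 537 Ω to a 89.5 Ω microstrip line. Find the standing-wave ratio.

Γ = (537 − 89.5)/(537 + 89.5) = 0.714
VSWR = (1 + 0.714)/(1 − 0.714)

VSWR ≈ 6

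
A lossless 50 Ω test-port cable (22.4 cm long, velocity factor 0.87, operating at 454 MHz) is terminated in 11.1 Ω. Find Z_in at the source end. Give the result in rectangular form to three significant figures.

Z_in ≈ 18.1 − j38.2 Ω

λ = v/f = 0.87·c / 454 MHz = 0.575 m
βl = 2π·l/λ = 2π × 0.39 = 140°
tan(βl) = tan(140°) = -0.831
Z_in = Z_0·(Z_L + jZ_0·tanβl)/(Z_0 + jZ_L·tanβl)
     = 50·(11.1 − j41.6)/(50 − j9.23)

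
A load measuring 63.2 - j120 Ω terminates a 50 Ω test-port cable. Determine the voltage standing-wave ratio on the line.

Γ = (Z_L − Z_0)/(Z_L + Z_0) = (13.2 − j120)/(113.2 − j120)
|Γ| = 121/165 = 0.732
VSWR = (1 + |Γ|)/(1 − |Γ|) = 1.73/0.268

VSWR ≈ 6.46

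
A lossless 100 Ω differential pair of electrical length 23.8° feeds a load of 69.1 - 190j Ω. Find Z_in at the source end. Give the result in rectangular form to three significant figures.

tan(βl) = tan(23.8°) = 0.441
Z_in = Z_0·(Z_L + jZ_0·tanβl)/(Z_0 + jZ_L·tanβl)
     = 100·(69.1 − j146)/(184 + j30.5)

Z_in ≈ 23.8 − j83.3 Ω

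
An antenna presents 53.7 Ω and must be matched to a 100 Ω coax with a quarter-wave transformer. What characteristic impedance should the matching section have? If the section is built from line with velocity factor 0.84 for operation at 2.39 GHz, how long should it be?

Z_qwt = √(Z_0·R_L) = √(100 × 53.7) = √5370
λ = 0.84·c/f = 0.105 m, so l = λ/4 = 0.0264 m

Z_qwt ≈ 73.3 Ω; length ≈ 2.64 cm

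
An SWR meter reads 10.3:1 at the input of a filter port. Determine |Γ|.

|Γ| = (S − 1)/(S + 1) = (10.3 − 1)/(10.3 + 1) = 9.3/11.3

|Γ| ≈ 0.823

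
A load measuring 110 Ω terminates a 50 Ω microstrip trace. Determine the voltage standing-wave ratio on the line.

VSWR ≈ 2.2

For a purely resistive load, VSWR = R_L/Z_0 or Z_0/R_L (whichever > 1) = 110/50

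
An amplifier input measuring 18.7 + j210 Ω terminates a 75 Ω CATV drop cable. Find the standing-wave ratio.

VSWR ≈ 35.7

Γ = (Z_L − Z_0)/(Z_L + Z_0) = (-56.3 + j210)/(93.7 + j210)
|Γ| = 217/230 = 0.945
VSWR = (1 + |Γ|)/(1 − |Γ|) = 1.95/0.0545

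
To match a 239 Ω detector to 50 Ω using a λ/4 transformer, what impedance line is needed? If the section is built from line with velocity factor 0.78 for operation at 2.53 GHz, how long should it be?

Z_qwt = √(Z_0·R_L) = √(50 × 239) = √11950
λ = 0.78·c/f = 0.0925 m, so l = λ/4 = 0.0231 m

Z_qwt ≈ 109 Ω; length ≈ 2.31 cm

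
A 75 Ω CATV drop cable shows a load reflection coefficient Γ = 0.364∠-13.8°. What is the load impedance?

Z_L = Z_0·(1 + Γ)/(1 − Γ) = 75·(1.35 − j0.0868)/(0.647 + j0.0868)

Z_L ≈ 153 − j30.6 Ω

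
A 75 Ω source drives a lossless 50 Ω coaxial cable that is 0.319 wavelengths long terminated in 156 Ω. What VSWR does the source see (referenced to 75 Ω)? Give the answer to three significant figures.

VSWR ≈ 4.25

βl = 2π × 0.319 = 115°
tan(βl) = -2.16
Z_in = Z_0·(Z_L + jZ_0·tanβl)/(Z_0 + jZ_L·tanβl) = 19 + j20.3 Ω
Γ_s = (Z_in − Z_s)/(Z_in + Z_s) = (-56 + j20.3)/(94 + j20.3), |Γ_s| = 0.619
VSWR = (1 + |Γ_s|)/(1 − |Γ_s|)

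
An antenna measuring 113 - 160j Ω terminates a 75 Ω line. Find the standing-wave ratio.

VSWR ≈ 4.99

Γ = (Z_L − Z_0)/(Z_L + Z_0) = (38 − j160)/(188 − j160)
|Γ| = 164/247 = 0.666
VSWR = (1 + |Γ|)/(1 − |Γ|) = 1.67/0.334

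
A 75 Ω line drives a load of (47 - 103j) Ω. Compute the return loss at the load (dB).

RL ≈ 3.5 dB

Γ = (-28 − j103)/(122 − j103), |Γ| = 0.669
RL = −20·log₁₀|Γ| = −20·log₁₀(0.669)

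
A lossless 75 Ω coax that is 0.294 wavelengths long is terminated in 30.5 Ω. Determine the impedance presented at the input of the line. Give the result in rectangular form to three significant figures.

Z_in ≈ 134 − j72.2 Ω

βl = 2π × 0.294 = 106°
tan(βl) = tan(106°) = -3.52
Z_in = Z_0·(Z_L + jZ_0·tanβl)/(Z_0 + jZ_L·tanβl)
     = 75·(30.5 − j264)/(75 − j107)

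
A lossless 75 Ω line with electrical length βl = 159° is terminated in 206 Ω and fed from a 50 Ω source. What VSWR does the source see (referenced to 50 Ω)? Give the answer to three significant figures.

VSWR ≈ 3.85

tan(βl) = -0.384
Z_in = Z_0·(Z_L + jZ_0·tanβl)/(Z_0 + jZ_L·tanβl) = 112 + j89.2 Ω
Γ_s = (Z_in − Z_s)/(Z_in + Z_s) = (61.9 + j89.2)/(162 + j89.2), |Γ_s| = 0.587
VSWR = (1 + |Γ_s|)/(1 − |Γ_s|)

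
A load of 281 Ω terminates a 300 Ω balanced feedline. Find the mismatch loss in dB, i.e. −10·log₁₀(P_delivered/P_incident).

Γ = (281 − 300)/(281 + 300) = -0.0327
|Γ|² = 0.00107, so P_del/P_inc = 1 − |Γ|² = 0.999
ML = −10·log₁₀(1 − |Γ|²)

mismatch loss ≈ 0.00465 dB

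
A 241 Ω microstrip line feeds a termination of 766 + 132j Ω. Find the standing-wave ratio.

Γ = (Z_L − Z_0)/(Z_L + Z_0) = (525 + j132)/(1007 + j132)
|Γ| = 541/1020 = 0.533
VSWR = (1 + |Γ|)/(1 − |Γ|) = 1.53/0.467

VSWR ≈ 3.28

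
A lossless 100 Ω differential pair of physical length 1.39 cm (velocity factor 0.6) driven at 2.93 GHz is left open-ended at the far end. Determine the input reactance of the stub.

X_in ≈ -15 Ω (capacitive)

λ = v/f = 0.6·c / 2.93 GHz = 0.0614 m
βl = 2π·l/λ = 2π × 0.226 = 81.5°
tan(βl) = 6.65
For an open-ended stub, Z_in = −jZ_0·cot(βl) = −jZ_0/tan(βl)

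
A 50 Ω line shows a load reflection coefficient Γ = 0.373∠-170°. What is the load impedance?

Z_L = Z_0·(1 + Γ)/(1 − Γ) = 50·(0.633 − j0.0648)/(1.37 + j0.0648)

Z_L ≈ 23 − j3.46 Ω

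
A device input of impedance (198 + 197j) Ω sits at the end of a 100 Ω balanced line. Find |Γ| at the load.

|Γ| ≈ 0.616

Γ = (Z_L − Z_0)/(Z_L + Z_0) = (98 + j197)/(298 + j197)
|Γ| = 220/357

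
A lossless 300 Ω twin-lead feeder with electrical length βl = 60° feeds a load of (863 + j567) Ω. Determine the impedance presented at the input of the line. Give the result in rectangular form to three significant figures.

Z_in ≈ 115 − j226 Ω

tan(βl) = tan(60°) = 1.73
Z_in = Z_0·(Z_L + jZ_0·tanβl)/(Z_0 + jZ_L·tanβl)
     = 300·(863 + j1090)/(-682 + j1490)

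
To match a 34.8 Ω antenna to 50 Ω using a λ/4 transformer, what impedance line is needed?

Z_qwt = √(Z_0·R_L) = √(50 × 34.8) = √1740

Z_qwt ≈ 41.7 Ω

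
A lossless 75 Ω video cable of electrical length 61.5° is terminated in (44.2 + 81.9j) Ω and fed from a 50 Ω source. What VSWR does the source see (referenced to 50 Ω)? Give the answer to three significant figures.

tan(βl) = 1.84
Z_in = Z_0·(Z_L + jZ_0·tanβl)/(Z_0 + jZ_L·tanβl) = 88.2 − j123 Ω
Γ_s = (Z_in − Z_s)/(Z_in + Z_s) = (38.2 − j123)/(138 − j123), |Γ_s| = 0.696
VSWR = (1 + |Γ_s|)/(1 − |Γ_s|)

VSWR ≈ 5.58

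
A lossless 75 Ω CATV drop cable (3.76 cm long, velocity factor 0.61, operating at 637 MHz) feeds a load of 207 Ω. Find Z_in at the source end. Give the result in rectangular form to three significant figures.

λ = v/f = 0.61·c / 637 MHz = 0.287 m
βl = 2π·l/λ = 2π × 0.131 = 47.1°
tan(βl) = tan(47.1°) = 1.08
Z_in = Z_0·(Z_L + jZ_0·tanβl)/(Z_0 + jZ_L·tanβl)
     = 75·(207 + j80.8)/(75 + j223)

Z_in ≈ 45.5 − j54.4 Ω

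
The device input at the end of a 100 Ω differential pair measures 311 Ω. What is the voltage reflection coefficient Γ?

Γ = 0.513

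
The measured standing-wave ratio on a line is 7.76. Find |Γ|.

|Γ| = (S − 1)/(S + 1) = (7.76 − 1)/(7.76 + 1) = 6.76/8.76

|Γ| ≈ 0.772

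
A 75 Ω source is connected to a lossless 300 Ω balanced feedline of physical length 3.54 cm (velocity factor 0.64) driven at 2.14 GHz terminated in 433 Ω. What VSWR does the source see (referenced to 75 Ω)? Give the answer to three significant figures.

VSWR ≈ 4.67

λ = v/f = 0.64·c / 2.14 GHz = 0.0897 m
βl = 2π·l/λ = 2π × 0.395 = 142°
tan(βl) = -0.78
Z_in = Z_0·(Z_L + jZ_0·tanβl)/(Z_0 + jZ_L·tanβl) = 307 + j112 Ω
Γ_s = (Z_in − Z_s)/(Z_in + Z_s) = (232 + j112)/(382 + j112), |Γ_s| = 0.647
VSWR = (1 + |Γ_s|)/(1 − |Γ_s|)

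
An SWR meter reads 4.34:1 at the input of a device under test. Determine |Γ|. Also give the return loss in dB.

|Γ| ≈ 0.625; return loss ≈ 4.08 dB

|Γ| = (S − 1)/(S + 1) = (4.34 − 1)/(4.34 + 1) = 3.34/5.34
RL = −20·log₁₀|Γ| = −20·log₁₀(0.625)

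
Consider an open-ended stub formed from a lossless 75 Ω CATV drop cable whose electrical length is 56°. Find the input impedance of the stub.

Z_in ≈ −j50.6 Ω

tan(βl) = 1.48
For an open-ended stub, Z_in = −jZ_0·cot(βl) = −jZ_0/tan(βl)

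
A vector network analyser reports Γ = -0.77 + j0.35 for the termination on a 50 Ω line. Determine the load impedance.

Z_L = Z_0·(1 + Γ)/(1 − Γ) = 50·(0.23 + j0.35)/(1.77 − j0.35)

Z_L ≈ 4.37 + j10.8 Ω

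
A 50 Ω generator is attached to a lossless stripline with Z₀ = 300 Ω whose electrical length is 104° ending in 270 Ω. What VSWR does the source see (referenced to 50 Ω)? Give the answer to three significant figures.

VSWR ≈ 6.59

tan(βl) = -4.01
Z_in = Z_0·(Z_L + jZ_0·tanβl)/(Z_0 + jZ_L·tanβl) = 329 − j16.3 Ω
Γ_s = (Z_in − Z_s)/(Z_in + Z_s) = (279 − j16.3)/(379 − j16.3), |Γ_s| = 0.737
VSWR = (1 + |Γ_s|)/(1 − |Γ_s|)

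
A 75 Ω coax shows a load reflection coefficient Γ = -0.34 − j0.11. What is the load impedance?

Z_L ≈ 36.2 − j9.13 Ω

Z_L = Z_0·(1 + Γ)/(1 − Γ) = 75·(0.66 − j0.11)/(1.34 + j0.11)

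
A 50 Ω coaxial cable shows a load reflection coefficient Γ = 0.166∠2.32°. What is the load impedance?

Z_L = Z_0·(1 + Γ)/(1 − Γ) = 50·(1.17 + j0.00672)/(0.834 − j0.00672)

Z_L ≈ 69.9 + j0.966 Ω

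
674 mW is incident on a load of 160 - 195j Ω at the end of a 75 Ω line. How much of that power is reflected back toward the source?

|Γ| = |(85 − j195)/(235 − j195)| = 0.697
|Γ|² = 0.485
P_refl = |Γ|²·P_inc = 327 mW, P_del = (1 − |Γ|²)·P_inc = 347 mW

P_reflected ≈ 327 mW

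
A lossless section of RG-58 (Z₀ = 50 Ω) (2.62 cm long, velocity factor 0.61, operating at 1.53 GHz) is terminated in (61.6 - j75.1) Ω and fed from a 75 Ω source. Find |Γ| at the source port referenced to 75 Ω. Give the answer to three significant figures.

|Γ| ≈ 0.681

λ = v/f = 0.61·c / 1.53 GHz = 0.12 m
βl = 2π·l/λ = 2π × 0.219 = 78.9°
tan(βl) = 5.08
Z_in = Z_0·(Z_L + jZ_0·tanβl)/(Z_0 + jZ_L·tanβl) = 14.5 + j10.2 Ω
Γ_s = (Z_in − Z_s)/(Z_in + Z_s) = (-60.5 + j10.2)/(89.5 + j10.2), |Γ_s| = 0.681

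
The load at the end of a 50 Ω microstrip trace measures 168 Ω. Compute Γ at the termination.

Γ = 0.541

Γ = (Z_L − Z_0)/(Z_L + Z_0) = (168 − 50)/(168 + 50) = 118/218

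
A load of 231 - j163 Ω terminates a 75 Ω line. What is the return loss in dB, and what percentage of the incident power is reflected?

Γ = (156 − j163)/(306 − j163), |Γ| = 0.651
RL = −20·log₁₀(0.651) = 3.73 dB
P_refl/P_inc = |Γ|² = 0.423

RL ≈ 3.73 dB; 42.3% of incident power reflected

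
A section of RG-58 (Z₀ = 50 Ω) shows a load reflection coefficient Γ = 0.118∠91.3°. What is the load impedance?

Z_L ≈ 48.4 + j11.6 Ω

Z_L = Z_0·(1 + Γ)/(1 − Γ) = 50·(0.997 + j0.118)/(1 − j0.118)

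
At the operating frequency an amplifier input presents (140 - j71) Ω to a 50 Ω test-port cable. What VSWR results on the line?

Γ = (Z_L − Z_0)/(Z_L + Z_0) = (90 − j71)/(190 − j71)
|Γ| = 115/203 = 0.565
VSWR = (1 + |Γ|)/(1 − |Γ|) = 1.57/0.435

VSWR ≈ 3.6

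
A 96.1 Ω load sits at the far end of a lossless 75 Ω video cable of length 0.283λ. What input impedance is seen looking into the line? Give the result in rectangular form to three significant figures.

Z_in ≈ 59.5 + j6.01 Ω

βl = 2π × 0.283 = 102°
tan(βl) = tan(102°) = -4.75
Z_in = Z_0·(Z_L + jZ_0·tanβl)/(Z_0 + jZ_L·tanβl)
     = 75·(96.1 − j357)/(75 − j457)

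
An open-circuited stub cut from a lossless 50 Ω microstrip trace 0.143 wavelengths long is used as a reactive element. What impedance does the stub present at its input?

Z_in ≈ −j39.8 Ω

βl = 2π × 0.143 = 51.5°
tan(βl) = 1.26
For an open-circuited stub, Z_in = −jZ_0·cot(βl) = −jZ_0/tan(βl)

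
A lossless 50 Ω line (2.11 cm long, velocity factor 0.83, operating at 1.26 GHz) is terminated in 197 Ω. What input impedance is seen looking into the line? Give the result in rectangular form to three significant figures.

λ = v/f = 0.83·c / 1.26 GHz = 0.198 m
βl = 2π·l/λ = 2π × 0.107 = 38.4°
tan(βl) = tan(38.4°) = 0.794
Z_in = Z_0·(Z_L + jZ_0·tanβl)/(Z_0 + jZ_L·tanβl)
     = 50·(197 + j39.7)/(50 + j156)

Z_in ≈ 29.8 − j53.5 Ω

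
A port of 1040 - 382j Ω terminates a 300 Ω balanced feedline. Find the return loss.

Γ = (740 − j382)/(1340 − j382), |Γ| = 0.598
RL = −20·log₁₀|Γ| = −20·log₁₀(0.598)

RL ≈ 4.47 dB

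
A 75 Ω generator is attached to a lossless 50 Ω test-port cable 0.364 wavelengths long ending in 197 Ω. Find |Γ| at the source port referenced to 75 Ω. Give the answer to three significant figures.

|Γ| ≈ 0.639

βl = 2π × 0.364 = 131°
tan(βl) = -1.15
Z_in = Z_0·(Z_L + jZ_0·tanβl)/(Z_0 + jZ_L·tanβl) = 21.3 + j38.8 Ω
Γ_s = (Z_in − Z_s)/(Z_in + Z_s) = (-53.7 + j38.8)/(96.3 + j38.8), |Γ_s| = 0.639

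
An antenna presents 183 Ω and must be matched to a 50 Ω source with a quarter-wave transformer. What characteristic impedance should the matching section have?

Z_qwt = √(Z_0·R_L) = √(50 × 183) = √9150

Z_qwt ≈ 95.7 Ω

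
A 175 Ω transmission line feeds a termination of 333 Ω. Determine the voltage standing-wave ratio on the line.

VSWR ≈ 1.9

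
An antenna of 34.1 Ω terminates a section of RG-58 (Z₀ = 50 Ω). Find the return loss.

Γ = (34.1 − 50)/(34.1 + 50) = -0.189
RL = −20·log₁₀|Γ| = −20·log₁₀(0.189)

RL ≈ 14.5 dB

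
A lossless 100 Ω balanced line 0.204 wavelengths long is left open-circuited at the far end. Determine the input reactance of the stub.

X_in ≈ -29.7 Ω (capacitive)

βl = 2π × 0.204 = 73.4°
tan(βl) = 3.36
For an open-circuited stub, Z_in = −jZ_0·cot(βl) = −jZ_0/tan(βl)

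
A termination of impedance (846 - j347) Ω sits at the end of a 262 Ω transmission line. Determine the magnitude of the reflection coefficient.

Γ = (Z_L − Z_0)/(Z_L + Z_0) = (584 − j347)/(1108 − j347)
|Γ| = 679/1160

|Γ| ≈ 0.585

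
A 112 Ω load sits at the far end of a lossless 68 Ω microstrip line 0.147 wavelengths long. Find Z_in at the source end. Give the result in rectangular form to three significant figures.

βl = 2π × 0.147 = 52.9°
tan(βl) = tan(52.9°) = 1.32
Z_in = Z_0·(Z_L + jZ_0·tanβl)/(Z_0 + jZ_L·tanβl)
     = 68·(112 + j90)/(68 + j148)

Z_in ≈ 53.6 − j26.8 Ω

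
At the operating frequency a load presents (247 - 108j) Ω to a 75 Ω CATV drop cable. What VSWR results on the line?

VSWR ≈ 3.98

Γ = (Z_L − Z_0)/(Z_L + Z_0) = (172 − j108)/(322 − j108)
|Γ| = 203/340 = 0.598
VSWR = (1 + |Γ|)/(1 − |Γ|) = 1.6/0.402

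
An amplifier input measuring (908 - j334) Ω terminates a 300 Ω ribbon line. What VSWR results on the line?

VSWR ≈ 3.48

Γ = (Z_L − Z_0)/(Z_L + Z_0) = (608 − j334)/(1208 − j334)
|Γ| = 694/1250 = 0.553
VSWR = (1 + |Γ|)/(1 − |Γ|) = 1.55/0.447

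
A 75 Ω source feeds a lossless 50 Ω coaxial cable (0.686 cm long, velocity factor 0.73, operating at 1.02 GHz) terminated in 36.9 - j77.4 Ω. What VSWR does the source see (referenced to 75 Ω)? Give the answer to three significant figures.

λ = v/f = 0.73·c / 1.02 GHz = 0.215 m
βl = 2π·l/λ = 2π × 0.032 = 11.5°
tan(βl) = 0.203
Z_in = Z_0·(Z_L + jZ_0·tanβl)/(Z_0 + jZ_L·tanβl) = 21.9 − j53.6 Ω
Γ_s = (Z_in − Z_s)/(Z_in + Z_s) = (-53.1 − j53.6)/(96.9 − j53.6), |Γ_s| = 0.681
VSWR = (1 + |Γ_s|)/(1 − |Γ_s|)

VSWR ≈ 5.27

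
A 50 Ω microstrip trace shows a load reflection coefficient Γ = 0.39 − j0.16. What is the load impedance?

Z_L ≈ 103 − j40.2 Ω

Z_L = Z_0·(1 + Γ)/(1 − Γ) = 50·(1.39 − j0.16)/(0.61 + j0.16)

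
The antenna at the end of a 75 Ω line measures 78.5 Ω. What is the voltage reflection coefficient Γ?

Γ = 0.0228

Γ = (Z_L − Z_0)/(Z_L + Z_0) = (78.5 − 75)/(78.5 + 75) = 3.5/153.5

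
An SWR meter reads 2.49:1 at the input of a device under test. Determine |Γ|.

|Γ| ≈ 0.427

|Γ| = (S − 1)/(S + 1) = (2.49 − 1)/(2.49 + 1) = 1.49/3.49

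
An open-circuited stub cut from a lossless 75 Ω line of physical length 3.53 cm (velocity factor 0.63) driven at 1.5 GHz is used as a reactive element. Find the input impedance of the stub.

λ = v/f = 0.63·c / 1.5 GHz = 0.126 m
βl = 2π·l/λ = 2π × 0.28 = 101°
tan(βl) = -5.21
For an open-circuited stub, Z_in = −jZ_0·cot(βl) = −jZ_0/tan(βl)

Z_in ≈ +j14.4 Ω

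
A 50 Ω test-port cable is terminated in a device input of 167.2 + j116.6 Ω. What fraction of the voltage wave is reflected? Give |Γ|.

|Γ| ≈ 0.671

Γ = (Z_L − Z_0)/(Z_L + Z_0) = (117.2 + j116.6)/(217.2 + j116.6)
|Γ| = 165/247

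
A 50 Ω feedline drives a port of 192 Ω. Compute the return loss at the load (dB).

RL ≈ 4.63 dB

Γ = (192 − 50)/(192 + 50) = 0.587
RL = −20·log₁₀|Γ| = −20·log₁₀(0.587)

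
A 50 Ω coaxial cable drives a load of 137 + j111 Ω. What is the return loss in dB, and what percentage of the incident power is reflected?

Γ = (87 + j111)/(187 + j111), |Γ| = 0.649
RL = −20·log₁₀(0.649) = 3.76 dB
P_refl/P_inc = |Γ|² = 0.421

RL ≈ 3.76 dB; 42.1% of incident power reflected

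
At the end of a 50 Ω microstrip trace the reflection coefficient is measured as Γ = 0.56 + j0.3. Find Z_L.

Z_L ≈ 105 + j106 Ω

Z_L = Z_0·(1 + Γ)/(1 − Γ) = 50·(1.56 + j0.3)/(0.44 − j0.3)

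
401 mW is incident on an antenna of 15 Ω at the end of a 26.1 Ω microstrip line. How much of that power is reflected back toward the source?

P_reflected ≈ 29.2 mW

Γ = (15 − 26.1)/(15 + 26.1) = -0.27
|Γ|² = 0.0729
P_refl = |Γ|²·P_inc = 29.2 mW, P_del = (1 − |Γ|²)·P_inc = 372 mW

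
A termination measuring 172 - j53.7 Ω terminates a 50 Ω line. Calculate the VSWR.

Γ = (Z_L − Z_0)/(Z_L + Z_0) = (122 − j53.7)/(222 − j53.7)
|Γ| = 133/228 = 0.584
VSWR = (1 + |Γ|)/(1 − |Γ|) = 1.58/0.416

VSWR ≈ 3.8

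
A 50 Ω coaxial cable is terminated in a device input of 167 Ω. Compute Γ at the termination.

Γ = (Z_L − Z_0)/(Z_L + Z_0) = (167 − 50)/(167 + 50) = 117/217

Γ = 0.539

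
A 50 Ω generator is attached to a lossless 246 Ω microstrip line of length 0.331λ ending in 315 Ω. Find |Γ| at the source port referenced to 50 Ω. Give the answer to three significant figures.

βl = 2π × 0.331 = 119°
tan(βl) = -1.79
Z_in = Z_0·(Z_L + jZ_0·tanβl)/(Z_0 + jZ_L·tanβl) = 212 + j45 Ω
Γ_s = (Z_in − Z_s)/(Z_in + Z_s) = (162 + j45)/(262 + j45), |Γ_s| = 0.632

|Γ| ≈ 0.632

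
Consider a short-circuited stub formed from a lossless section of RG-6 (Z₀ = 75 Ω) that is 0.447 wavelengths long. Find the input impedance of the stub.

Z_in ≈ −j25.9 Ω

βl = 2π × 0.447 = 161°
tan(βl) = -0.346
For a short-circuited stub, Z_in = jZ_0·tan(βl)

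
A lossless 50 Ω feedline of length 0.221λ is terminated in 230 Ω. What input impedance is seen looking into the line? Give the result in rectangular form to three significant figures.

Z_in ≈ 11.2 − j8.76 Ω

βl = 2π × 0.221 = 79.6°
tan(βl) = tan(79.6°) = 5.43
Z_in = Z_0·(Z_L + jZ_0·tanβl)/(Z_0 + jZ_L·tanβl)
     = 50·(230 + j271)/(50 + j1250)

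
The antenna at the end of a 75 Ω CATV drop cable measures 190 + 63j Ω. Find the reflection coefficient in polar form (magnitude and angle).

Γ ≈ 0.481 ∠ 15.3°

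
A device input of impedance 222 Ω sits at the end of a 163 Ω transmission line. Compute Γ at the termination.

Γ = 0.153

Γ = (Z_L − Z_0)/(Z_L + Z_0) = (222 − 163)/(222 + 163) = 59/385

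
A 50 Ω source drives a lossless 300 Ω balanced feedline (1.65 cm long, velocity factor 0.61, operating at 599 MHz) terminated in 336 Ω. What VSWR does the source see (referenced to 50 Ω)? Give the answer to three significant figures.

VSWR ≈ 6.57

λ = v/f = 0.61·c / 599 MHz = 0.306 m
βl = 2π·l/λ = 2π × 0.054 = 19.4°
tan(βl) = 0.353
Z_in = Z_0·(Z_L + jZ_0·tanβl)/(Z_0 + jZ_L·tanβl) = 327 − j23.3 Ω
Γ_s = (Z_in − Z_s)/(Z_in + Z_s) = (277 − j23.3)/(377 − j23.3), |Γ_s| = 0.736
VSWR = (1 + |Γ_s|)/(1 − |Γ_s|)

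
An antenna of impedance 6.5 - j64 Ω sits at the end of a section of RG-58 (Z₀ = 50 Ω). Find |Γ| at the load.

Γ = (Z_L − Z_0)/(Z_L + Z_0) = (-43.5 − j64)/(56.5 − j64)
|Γ| = 77.4/85.4

|Γ| ≈ 0.906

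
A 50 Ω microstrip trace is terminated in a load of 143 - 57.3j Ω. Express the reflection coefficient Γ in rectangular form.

Γ = (Z_L − Z_0)/(Z_L + Z_0) = (93 − j57.3)/(193 − j57.3)

Γ ≈ 0.524 − j0.141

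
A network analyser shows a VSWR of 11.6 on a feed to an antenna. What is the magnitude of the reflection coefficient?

|Γ| ≈ 0.841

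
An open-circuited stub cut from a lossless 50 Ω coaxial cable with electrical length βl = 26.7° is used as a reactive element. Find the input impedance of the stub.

Z_in ≈ −j99.4 Ω

tan(βl) = 0.503
For an open-circuited stub, Z_in = −jZ_0·cot(βl) = −jZ_0/tan(βl)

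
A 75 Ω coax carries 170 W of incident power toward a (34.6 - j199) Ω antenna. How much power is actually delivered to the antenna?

P_delivered ≈ 34.2 W

|Γ| = |(-40.4 − j199)/(109.6 − j199)| = 0.894
|Γ|² = 0.799
P_refl = |Γ|²·P_inc = 136 W, P_del = (1 − |Γ|²)·P_inc = 34.2 W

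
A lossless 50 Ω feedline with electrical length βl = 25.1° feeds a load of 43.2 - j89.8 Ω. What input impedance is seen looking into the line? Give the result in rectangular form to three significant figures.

tan(βl) = tan(25.1°) = 0.468
Z_in = Z_0·(Z_L + jZ_0·tanβl)/(Z_0 + jZ_L·tanβl)
     = 50·(43.2 − j66.4)/(92.1 + j20.2)

Z_in ≈ 14.8 − j39.3 Ω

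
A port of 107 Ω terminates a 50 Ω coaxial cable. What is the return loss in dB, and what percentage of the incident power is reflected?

Γ = (107 − 50)/(107 + 50) = 0.363
RL = −20·log₁₀(0.363) = 8.8 dB
P_refl/P_inc = |Γ|² = 0.132

RL ≈ 8.8 dB; 13.2% of incident power reflected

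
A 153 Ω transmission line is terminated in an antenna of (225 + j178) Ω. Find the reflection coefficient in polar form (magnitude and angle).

Γ = (Z_L − Z_0)/(Z_L + Z_0) = (72 + j178)/(378 + j178)
|Γ| = 192/418 = 0.46

Γ ≈ 0.46 ∠ 42.8°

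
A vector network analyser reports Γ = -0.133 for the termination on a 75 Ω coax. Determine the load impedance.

Z_L ≈ 57.4 Ω

Z_L = Z_0·(1 + Γ)/(1 − Γ) = 75·(0.867)/(1.13)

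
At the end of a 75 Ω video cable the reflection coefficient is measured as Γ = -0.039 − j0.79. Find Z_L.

Z_L ≈ 16.5 − j69.6 Ω

Z_L = Z_0·(1 + Γ)/(1 − Γ) = 75·(0.961 − j0.79)/(1.04 + j0.79)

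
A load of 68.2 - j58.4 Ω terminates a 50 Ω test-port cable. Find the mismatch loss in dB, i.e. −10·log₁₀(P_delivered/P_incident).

mismatch loss ≈ 1.05 dB

Γ = (18.2 − j58.4)/(118.2 − j58.4), |Γ| = 0.464
|Γ|² = 0.215, so P_del/P_inc = 1 − |Γ|² = 0.785
ML = −10·log₁₀(1 − |Γ|²)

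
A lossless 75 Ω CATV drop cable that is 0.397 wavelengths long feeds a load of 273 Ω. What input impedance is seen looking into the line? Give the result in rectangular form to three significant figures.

βl = 2π × 0.397 = 143°
tan(βl) = tan(143°) = -0.756
Z_in = Z_0·(Z_L + jZ_0·tanβl)/(Z_0 + jZ_L·tanβl)
     = 75·(273 − j56.7)/(75 − j206)

Z_in ≈ 50.1 + j81 Ω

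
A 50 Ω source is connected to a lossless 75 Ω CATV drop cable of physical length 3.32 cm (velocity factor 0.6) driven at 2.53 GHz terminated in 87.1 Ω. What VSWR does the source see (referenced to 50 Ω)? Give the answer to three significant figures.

VSWR ≈ 1.73

λ = v/f = 0.6·c / 2.53 GHz = 0.0711 m
βl = 2π·l/λ = 2π × 0.467 = 168°
tan(βl) = -0.213
Z_in = Z_0·(Z_L + jZ_0·tanβl)/(Z_0 + jZ_L·tanβl) = 85.8 + j5.24 Ω
Γ_s = (Z_in − Z_s)/(Z_in + Z_s) = (35.8 + j5.24)/(136 + j5.24), |Γ_s| = 0.266
VSWR = (1 + |Γ_s|)/(1 − |Γ_s|)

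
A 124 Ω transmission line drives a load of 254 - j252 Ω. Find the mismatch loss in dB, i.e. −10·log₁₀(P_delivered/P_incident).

Γ = (130 − j252)/(378 − j252), |Γ| = 0.624
|Γ|² = 0.39, so P_del/P_inc = 1 − |Γ|² = 0.61
ML = −10·log₁₀(1 − |Γ|²)

mismatch loss ≈ 2.14 dB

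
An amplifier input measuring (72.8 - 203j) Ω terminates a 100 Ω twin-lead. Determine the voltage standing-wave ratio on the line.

VSWR ≈ 7.63

Γ = (Z_L − Z_0)/(Z_L + Z_0) = (-27.2 − j203)/(172.8 − j203)
|Γ| = 205/267 = 0.768
VSWR = (1 + |Γ|)/(1 − |Γ|) = 1.77/0.232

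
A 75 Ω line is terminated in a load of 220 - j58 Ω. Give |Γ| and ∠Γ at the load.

Γ ≈ 0.519 ∠ -10.7°

Γ = (Z_L − Z_0)/(Z_L + Z_0) = (145 − j58)/(295 − j58)
|Γ| = 156/301 = 0.519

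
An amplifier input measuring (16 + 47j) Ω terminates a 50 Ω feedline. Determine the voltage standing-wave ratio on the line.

Γ = (Z_L − Z_0)/(Z_L + Z_0) = (-34 + j47)/(66 + j47)
|Γ| = 58/81 = 0.716
VSWR = (1 + |Γ|)/(1 − |Γ|) = 1.72/0.284

VSWR ≈ 6.04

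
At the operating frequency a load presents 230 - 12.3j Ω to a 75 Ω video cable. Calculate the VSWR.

Γ = (Z_L − Z_0)/(Z_L + Z_0) = (155 − j12.3)/(305 − j12.3)
|Γ| = 155/305 = 0.509
VSWR = (1 + |Γ|)/(1 − |Γ|) = 1.51/0.491

VSWR ≈ 3.08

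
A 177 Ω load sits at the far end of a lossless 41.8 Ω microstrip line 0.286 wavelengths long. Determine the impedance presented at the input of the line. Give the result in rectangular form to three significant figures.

βl = 2π × 0.286 = 103°
tan(βl) = tan(103°) = -4.35
Z_in = Z_0·(Z_L + jZ_0·tanβl)/(Z_0 + jZ_L·tanβl)
     = 41.8·(177 − j182)/(41.8 − j769)

Z_in ≈ 10.4 + j9.06 Ω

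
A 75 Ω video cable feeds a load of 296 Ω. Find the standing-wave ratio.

VSWR ≈ 3.95

Γ = (296 − 75)/(296 + 75) = 0.596
VSWR = (1 + 0.596)/(1 − 0.596)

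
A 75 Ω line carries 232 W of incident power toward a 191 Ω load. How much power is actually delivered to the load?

P_delivered ≈ 188 W

Γ = (191 − 75)/(191 + 75) = 0.436
|Γ|² = 0.19
P_refl = |Γ|²·P_inc = 44.1 W, P_del = (1 − |Γ|²)·P_inc = 188 W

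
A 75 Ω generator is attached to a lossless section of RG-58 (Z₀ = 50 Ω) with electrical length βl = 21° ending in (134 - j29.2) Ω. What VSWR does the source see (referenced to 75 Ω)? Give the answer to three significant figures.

tan(βl) = 0.384
Z_in = Z_0·(Z_L + jZ_0·tanβl)/(Z_0 + jZ_L·tanβl) = 60.1 − j58.7 Ω
Γ_s = (Z_in − Z_s)/(Z_in + Z_s) = (-14.9 − j58.7)/(135 − j58.7), |Γ_s| = 0.411
VSWR = (1 + |Γ_s|)/(1 − |Γ_s|)

VSWR ≈ 2.4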